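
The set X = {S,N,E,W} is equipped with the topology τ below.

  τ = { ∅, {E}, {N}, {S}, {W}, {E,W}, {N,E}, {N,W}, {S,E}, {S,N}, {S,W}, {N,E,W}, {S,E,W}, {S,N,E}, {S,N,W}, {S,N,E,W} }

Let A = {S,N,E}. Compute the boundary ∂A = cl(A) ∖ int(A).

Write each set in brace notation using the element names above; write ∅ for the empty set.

U open, U⊆A: ∅, {N}, {S}, {E}, {S,E}, {S,N}, {N,E}, {S,N,E}. int(A) = ⋃ = {S,N,E}
X∖A={W}, int(X∖A)={W}, hence cl(A)={S,N,E}
∂A: remove int from cl → ∅

∅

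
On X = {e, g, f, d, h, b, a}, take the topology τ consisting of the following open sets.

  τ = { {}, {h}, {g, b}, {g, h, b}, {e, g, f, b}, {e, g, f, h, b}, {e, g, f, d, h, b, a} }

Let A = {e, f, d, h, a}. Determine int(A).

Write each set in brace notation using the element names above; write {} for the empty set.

open subsets of A: {}, {h}; so int(A) = {h}

{h}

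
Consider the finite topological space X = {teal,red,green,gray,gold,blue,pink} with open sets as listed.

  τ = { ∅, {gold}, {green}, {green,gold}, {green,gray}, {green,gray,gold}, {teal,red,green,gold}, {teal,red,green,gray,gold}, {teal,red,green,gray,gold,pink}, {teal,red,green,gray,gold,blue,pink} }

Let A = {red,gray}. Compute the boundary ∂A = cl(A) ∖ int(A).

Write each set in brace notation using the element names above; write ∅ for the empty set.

open subsets of A: ∅; so int(A) = ∅
closure: X∖int(X∖A) = X∖{green,gold} = {teal,red,gray,blue,pink}
∂A = {teal,red,gray,blue,pink} minus ∅ = {teal,red,gray,blue,pink}

{teal,red,gray,blue,pink}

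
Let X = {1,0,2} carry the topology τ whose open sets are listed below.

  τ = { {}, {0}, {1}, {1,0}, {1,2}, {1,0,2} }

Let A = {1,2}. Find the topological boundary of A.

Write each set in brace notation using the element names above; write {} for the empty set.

{}

open subsets of A: {}, {1}, {1,2}; so int(A) = {1,2}
closure: X∖int(X∖A) = X∖{0} = {1,2}
∂A = {1,2} minus {1,2} = {}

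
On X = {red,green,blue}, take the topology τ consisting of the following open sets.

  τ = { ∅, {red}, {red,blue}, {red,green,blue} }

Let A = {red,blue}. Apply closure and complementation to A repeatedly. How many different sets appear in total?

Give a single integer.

complement {green}; its interior ∅; cl(A) = X∖∅ = {red,green,blue}
With k = closure, c = complement:
  1. A     = {red,blue}
  2. kA    = {red,green,blue}
  3. cA    = {green}
  4. ckA   = ∅
k, c of each give nothing new

4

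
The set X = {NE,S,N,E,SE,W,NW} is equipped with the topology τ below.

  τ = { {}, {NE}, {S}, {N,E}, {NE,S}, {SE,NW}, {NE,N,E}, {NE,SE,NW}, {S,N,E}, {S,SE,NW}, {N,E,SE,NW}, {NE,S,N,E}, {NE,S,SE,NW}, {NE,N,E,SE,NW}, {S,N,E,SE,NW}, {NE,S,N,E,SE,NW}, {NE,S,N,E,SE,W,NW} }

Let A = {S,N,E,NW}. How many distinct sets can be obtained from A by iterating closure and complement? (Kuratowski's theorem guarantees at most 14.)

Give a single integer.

10

closure: X∖int(X∖A) = X∖{NE} = {S,N,E,SE,W,NW}
Let k=closure and c=complement:
  1. A     = {S,N,E,NW}
  2. kA    = {S,N,E,SE,W,NW}
  3. cA    = {NE,SE,W}
  4. ckA   = {NE}
  5. kcA   = {NE,SE,W,NW}
  6. kckA  = {NE,W}
  7. ckcA  = {S,N,E}
  8. ckckA = {S,N,E,SE,NW}
  9. kckcA = {S,N,E,W}
  10. ckckcA = {NE,SE,NW}
— saturated at 10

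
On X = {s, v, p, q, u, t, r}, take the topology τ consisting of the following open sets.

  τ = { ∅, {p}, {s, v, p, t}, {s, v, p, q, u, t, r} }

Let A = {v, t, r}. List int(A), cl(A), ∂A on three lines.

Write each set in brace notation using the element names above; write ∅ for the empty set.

U open, U⊆A: ∅. int(A) = ⋃ = ∅
X∖A={s, p, q, u}, int(X∖A)={p}, hence cl(A)={s, v, q, u, t, r}
∂A: remove int from cl → {s, v, q, u, t, r}

int(A) = ∅
cl(A)  = {s, v, q, u, t, r}
∂A     = {s, v, q, u, t, r}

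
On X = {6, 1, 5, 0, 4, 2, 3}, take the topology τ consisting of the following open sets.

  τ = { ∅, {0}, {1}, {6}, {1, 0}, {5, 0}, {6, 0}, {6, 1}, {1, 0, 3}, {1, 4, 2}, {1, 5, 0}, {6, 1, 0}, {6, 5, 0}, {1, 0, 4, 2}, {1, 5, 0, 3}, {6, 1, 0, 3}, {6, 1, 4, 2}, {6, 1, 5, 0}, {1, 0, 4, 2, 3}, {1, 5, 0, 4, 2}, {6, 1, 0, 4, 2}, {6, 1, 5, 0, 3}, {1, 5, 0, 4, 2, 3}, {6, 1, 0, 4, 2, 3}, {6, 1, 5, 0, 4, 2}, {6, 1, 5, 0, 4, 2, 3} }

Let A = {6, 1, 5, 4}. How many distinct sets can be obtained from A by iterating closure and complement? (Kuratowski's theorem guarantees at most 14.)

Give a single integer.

10

complement {0, 2, 3}; its interior {0}; cl(A) = X∖{0} = {6, 1, 5, 4, 2, 3}
With k = closure, c = complement:
  1. A     = {6, 1, 5, 4}
  2. kA    = {6, 1, 5, 4, 2, 3}
  3. cA    = {0, 2, 3}
  4. ckA   = {0}
  5. kcA   = {5, 0, 4, 2, 3}
  6. kckA  = {5, 0, 3}
  7. ckcA  = {6, 1}
  8. ckckA = {6, 1, 4, 2}
  9. kckcA = {6, 1, 4, 2, 3}
  10. ckckcA = {5, 0}
k, c of each give nothing new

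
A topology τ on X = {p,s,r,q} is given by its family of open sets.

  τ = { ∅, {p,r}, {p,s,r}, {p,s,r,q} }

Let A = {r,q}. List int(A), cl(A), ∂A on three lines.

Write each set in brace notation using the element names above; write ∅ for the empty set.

open subsets of A: ∅; so int(A) = ∅
closure: X∖int(X∖A) = X∖∅ = {p,s,r,q}
∂A = {p,s,r,q} minus ∅ = {p,s,r,q}

int(A) = ∅
cl(A)  = {p,s,r,q}
∂A     = {p,s,r,q}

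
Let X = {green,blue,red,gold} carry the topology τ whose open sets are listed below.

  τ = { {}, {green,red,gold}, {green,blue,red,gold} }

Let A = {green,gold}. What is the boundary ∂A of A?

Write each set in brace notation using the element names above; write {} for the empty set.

{green,blue,red,gold}

interior: largest open inside A is {} (from {})
cl via duality: int({blue,red}) = {}, so X∖{} = {green,blue,red,gold}
cl∖int = {green,blue,red,gold}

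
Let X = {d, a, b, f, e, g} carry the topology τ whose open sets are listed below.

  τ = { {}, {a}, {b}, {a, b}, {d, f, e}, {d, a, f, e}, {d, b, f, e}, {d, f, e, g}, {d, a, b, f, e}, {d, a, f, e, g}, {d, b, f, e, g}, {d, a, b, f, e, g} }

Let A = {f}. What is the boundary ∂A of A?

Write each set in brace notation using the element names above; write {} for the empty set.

interior: largest open inside A is {} (from {})
cl via duality: int({d, a, b, e, g}) = {a, b}, so X∖{a, b} = {d, f, e, g}
cl∖int = {d, f, e, g}

{d, f, e, g}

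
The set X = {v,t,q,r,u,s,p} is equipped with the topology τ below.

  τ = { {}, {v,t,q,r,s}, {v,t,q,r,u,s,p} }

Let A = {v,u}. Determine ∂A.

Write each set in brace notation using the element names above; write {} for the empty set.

interior: largest open inside A is {} (from {})
cl via duality: int({t,q,r,s,p}) = {}, so X∖{} = {v,t,q,r,u,s,p}
cl∖int = {v,t,q,r,u,s,p}

{v,t,q,r,u,s,p}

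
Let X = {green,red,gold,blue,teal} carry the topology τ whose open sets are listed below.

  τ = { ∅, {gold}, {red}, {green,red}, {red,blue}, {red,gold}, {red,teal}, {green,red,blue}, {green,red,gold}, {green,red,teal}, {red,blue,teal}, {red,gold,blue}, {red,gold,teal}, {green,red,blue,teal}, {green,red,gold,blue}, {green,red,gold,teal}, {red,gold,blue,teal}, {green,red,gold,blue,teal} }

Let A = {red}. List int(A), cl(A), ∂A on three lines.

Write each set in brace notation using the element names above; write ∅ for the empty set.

interior: largest open inside A is {red} (from ∅, {red})
cl via duality: int({green,gold,blue,teal}) = {gold}, so X∖{gold} = {green,red,blue,teal}
cl∖int = {green,blue,teal}

int(A) = {red}
cl(A)  = {green,red,blue,teal}
∂A     = {green,blue,teal}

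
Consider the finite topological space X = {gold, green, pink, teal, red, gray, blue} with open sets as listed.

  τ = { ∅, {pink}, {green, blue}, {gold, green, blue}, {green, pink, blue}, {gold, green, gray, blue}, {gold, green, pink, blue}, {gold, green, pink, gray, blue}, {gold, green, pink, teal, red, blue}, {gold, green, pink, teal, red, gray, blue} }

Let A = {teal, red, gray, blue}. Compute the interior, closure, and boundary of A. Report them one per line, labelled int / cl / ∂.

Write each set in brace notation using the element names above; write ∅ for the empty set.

int(A) = ∅
cl(A)  = {gold, green, teal, red, gray, blue}
∂A     = {gold, green, teal, red, gray, blue}

interior: largest open inside A is ∅ (from ∅)
cl via duality: int({gold, green, pink}) = {pink}, so X∖{pink} = {gold, green, teal, red, gray, blue}
cl∖int = {gold, green, teal, red, gray, blue}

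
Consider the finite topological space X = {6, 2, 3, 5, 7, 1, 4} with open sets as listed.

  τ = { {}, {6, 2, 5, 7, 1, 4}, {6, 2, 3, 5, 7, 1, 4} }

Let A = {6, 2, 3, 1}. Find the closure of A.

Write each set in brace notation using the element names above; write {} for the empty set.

{6, 2, 3, 5, 7, 1, 4}

closure: X∖int(X∖A) = X∖{} = {6, 2, 3, 5, 7, 1, 4}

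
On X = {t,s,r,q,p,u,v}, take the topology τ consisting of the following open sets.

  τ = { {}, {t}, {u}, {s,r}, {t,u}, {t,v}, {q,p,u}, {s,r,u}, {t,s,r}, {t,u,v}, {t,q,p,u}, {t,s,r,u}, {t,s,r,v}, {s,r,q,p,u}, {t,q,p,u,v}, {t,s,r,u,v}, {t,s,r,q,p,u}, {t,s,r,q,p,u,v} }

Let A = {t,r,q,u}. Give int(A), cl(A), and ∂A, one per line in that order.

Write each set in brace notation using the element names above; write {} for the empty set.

int(A) = {t,u}
cl(A)  = {t,s,r,q,p,u,v}
∂A     = {s,r,q,p,v}

open subsets of A: {}, {t}, {u}, {t,u}; so int(A) = {t,u}
closure: X∖int(X∖A) = X∖{} = {t,s,r,q,p,u,v}
∂A = {t,s,r,q,p,u,v} minus {t,u} = {s,r,q,p,v}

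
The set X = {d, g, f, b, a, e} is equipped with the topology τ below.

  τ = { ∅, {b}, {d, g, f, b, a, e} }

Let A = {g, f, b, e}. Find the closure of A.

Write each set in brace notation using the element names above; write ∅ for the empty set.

{d, g, f, b, a, e}

closure: X∖int(X∖A) = X∖∅ = {d, g, f, b, a, e}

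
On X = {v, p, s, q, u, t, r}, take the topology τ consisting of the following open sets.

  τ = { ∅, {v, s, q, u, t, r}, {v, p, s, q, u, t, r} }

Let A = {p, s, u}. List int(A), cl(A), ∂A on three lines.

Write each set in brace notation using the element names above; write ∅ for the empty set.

open subsets of A: ∅; so int(A) = ∅
closure: X∖int(X∖A) = X∖∅ = {v, p, s, q, u, t, r}
∂A = {v, p, s, q, u, t, r} minus ∅ = {v, p, s, q, u, t, r}

int(A) = ∅
cl(A)  = {v, p, s, q, u, t, r}
∂A     = {v, p, s, q, u, t, r}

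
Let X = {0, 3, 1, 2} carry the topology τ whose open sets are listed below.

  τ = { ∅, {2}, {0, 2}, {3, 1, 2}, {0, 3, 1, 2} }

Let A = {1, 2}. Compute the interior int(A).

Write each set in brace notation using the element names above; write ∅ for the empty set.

U open, U⊆A: ∅, {2}. int(A) = ⋃ = {2}

{2}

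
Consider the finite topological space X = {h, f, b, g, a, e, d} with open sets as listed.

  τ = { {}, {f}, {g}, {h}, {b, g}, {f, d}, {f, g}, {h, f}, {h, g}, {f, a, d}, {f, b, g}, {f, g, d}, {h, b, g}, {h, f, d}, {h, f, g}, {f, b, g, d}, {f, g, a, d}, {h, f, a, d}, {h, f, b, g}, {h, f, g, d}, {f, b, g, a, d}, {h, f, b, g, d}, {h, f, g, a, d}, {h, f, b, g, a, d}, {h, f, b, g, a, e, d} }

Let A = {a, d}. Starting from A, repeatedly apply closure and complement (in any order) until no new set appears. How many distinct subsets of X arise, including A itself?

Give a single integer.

X∖A={h, f, b, g, e}, int(X∖A)={h, f, b, g}, hence cl(A)={a, e, d}
Orbit (k=closure, c=complement):
  1. A     = {a, d}
  2. kA    = {a, e, d}
  3. cA    = {h, f, b, g, e}
  4. ckA   = {h, f, b, g}
  5. kcA   = {h, f, b, g, a, e, d}
  6. ckcA  = {}
(closed under both — stop)

6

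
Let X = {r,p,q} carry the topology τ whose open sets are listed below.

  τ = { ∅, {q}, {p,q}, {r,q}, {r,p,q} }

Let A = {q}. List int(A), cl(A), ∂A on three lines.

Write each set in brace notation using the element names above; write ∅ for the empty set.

int(A) = {q}
cl(A)  = {r,p,q}
∂A     = {r,p}

interior: largest open inside A is {q} (from ∅, {q})
cl via duality: int({r,p}) = ∅, so X∖∅ = {r,p,q}
cl∖int = {r,p}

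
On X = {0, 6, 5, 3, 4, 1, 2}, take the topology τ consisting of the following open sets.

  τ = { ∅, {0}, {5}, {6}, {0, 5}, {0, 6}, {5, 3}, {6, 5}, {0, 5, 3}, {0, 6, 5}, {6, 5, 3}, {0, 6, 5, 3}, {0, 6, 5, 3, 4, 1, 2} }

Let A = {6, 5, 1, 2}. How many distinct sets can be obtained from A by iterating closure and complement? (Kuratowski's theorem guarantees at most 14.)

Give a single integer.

X∖A={0, 3, 4}, int(X∖A)={0}, hence cl(A)={6, 5, 3, 4, 1, 2}
Orbit (k=closure, c=complement):
  1. A     = {6, 5, 1, 2}
  2. kA    = {6, 5, 3, 4, 1, 2}
  3. cA    = {0, 3, 4}
  4. ckA   = {0}
  5. kcA   = {0, 3, 4, 1, 2}
  6. kckA  = {0, 4, 1, 2}
  7. ckcA  = {6, 5}
  8. ckckA = {6, 5, 3}
(closed under both — stop)

8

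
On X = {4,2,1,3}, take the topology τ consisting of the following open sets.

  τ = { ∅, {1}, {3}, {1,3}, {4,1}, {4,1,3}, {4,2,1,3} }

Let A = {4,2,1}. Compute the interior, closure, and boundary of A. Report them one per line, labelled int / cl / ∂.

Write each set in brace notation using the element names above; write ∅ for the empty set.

interior: largest open inside A is {4,1} (from ∅, {1}, {4,1})
cl via duality: int({3}) = {3}, so X∖{3} = {4,2,1}
cl∖int = {2}

int(A) = {4,1}
cl(A)  = {4,2,1}
∂A     = {2}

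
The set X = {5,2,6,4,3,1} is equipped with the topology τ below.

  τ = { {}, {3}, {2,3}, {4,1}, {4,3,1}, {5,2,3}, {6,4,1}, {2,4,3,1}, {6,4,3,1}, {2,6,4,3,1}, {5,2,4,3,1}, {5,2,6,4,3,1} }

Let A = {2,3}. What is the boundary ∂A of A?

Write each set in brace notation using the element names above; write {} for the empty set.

{5}

opens ⊆ A: {}, {3}, {2,3}; union → int = {2,3}
complement {5,6,4,1}; its interior {6,4,1}; cl(A) = X∖{6,4,1} = {5,2,3}
boundary = {5,2,3} ∖ {2,3} = {5}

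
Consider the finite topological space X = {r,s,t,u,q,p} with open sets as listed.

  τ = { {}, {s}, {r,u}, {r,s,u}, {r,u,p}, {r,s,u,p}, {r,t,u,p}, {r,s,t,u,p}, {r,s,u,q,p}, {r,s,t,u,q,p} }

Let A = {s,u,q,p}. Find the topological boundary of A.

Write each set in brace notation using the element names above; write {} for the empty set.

{r,t,u,q,p}

opens ⊆ A: {}, {s}; union → int = {s}
complement {r,t}; its interior {}; cl(A) = X∖{} = {r,s,t,u,q,p}
boundary = {r,s,t,u,q,p} ∖ {s} = {r,t,u,q,p}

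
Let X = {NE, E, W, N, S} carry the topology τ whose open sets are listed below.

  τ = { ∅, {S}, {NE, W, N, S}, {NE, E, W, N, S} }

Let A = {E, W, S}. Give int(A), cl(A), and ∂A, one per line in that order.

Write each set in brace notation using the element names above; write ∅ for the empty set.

int(A) = {S}
cl(A)  = {NE, E, W, N, S}
∂A     = {NE, E, W, N}

opens ⊆ A: ∅, {S}; union → int = {S}
complement {NE, N}; its interior ∅; cl(A) = X∖∅ = {NE, E, W, N, S}
boundary = {NE, E, W, N, S} ∖ {S} = {NE, E, W, N}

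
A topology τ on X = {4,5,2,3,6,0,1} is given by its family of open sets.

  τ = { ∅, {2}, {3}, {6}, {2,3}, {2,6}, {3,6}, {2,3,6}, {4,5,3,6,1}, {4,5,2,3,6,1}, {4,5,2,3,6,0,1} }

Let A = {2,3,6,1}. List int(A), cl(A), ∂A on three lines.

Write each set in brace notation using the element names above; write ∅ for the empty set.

U open, U⊆A: ∅, {2}, {6}, {3}, {2,6}, {2,3}, {3,6}, {2,3,6}. int(A) = ⋃ = {2,3,6}
X∖A={4,5,0}, int(X∖A)=∅, hence cl(A)={4,5,2,3,6,0,1}
∂A: remove int from cl → {4,5,0,1}

int(A) = {2,3,6}
cl(A)  = {4,5,2,3,6,0,1}
∂A     = {4,5,0,1}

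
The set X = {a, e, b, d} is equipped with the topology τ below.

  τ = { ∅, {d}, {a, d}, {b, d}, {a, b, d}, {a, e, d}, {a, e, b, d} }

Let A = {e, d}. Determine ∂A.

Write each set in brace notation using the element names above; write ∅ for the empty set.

interior: largest open inside A is {d} (from ∅, {d})
cl via duality: int({a, b}) = ∅, so X∖∅ = {a, e, b, d}
cl∖int = {a, e, b}

{a, e, b}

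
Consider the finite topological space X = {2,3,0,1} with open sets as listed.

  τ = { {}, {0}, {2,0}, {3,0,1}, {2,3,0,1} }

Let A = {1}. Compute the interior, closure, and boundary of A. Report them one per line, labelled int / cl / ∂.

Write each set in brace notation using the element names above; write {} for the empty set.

int(A) = {}
cl(A)  = {3,1}
∂A     = {3,1}

interior: largest open inside A is {} (from {})
cl via duality: int({2,3,0}) = {2,0}, so X∖{2,0} = {3,1}
cl∖int = {3,1}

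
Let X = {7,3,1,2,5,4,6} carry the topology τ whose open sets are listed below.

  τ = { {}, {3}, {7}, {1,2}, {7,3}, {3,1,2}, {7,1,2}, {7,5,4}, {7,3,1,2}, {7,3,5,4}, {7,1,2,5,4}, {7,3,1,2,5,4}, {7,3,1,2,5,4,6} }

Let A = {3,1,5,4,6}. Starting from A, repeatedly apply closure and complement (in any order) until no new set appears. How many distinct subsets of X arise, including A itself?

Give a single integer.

12

X∖A={7,2}, int(X∖A)={7}, hence cl(A)={3,1,2,5,4,6}
Orbit (k=closure, c=complement):
  1. A     = {3,1,5,4,6}
  2. kA    = {3,1,2,5,4,6}
  3. cA    = {7,2}
  4. ckA   = {7}
  5. kcA   = {7,1,2,5,4,6}
  6. kckA  = {7,5,4,6}
  7. ckcA  = {3}
  8. ckckA = {3,1,2}
  9. kckcA = {3,6}
  10. kckckA = {3,1,2,6}
  11. ckckcA = {7,1,2,5,4}
  12. ckckckA = {7,5,4}
(closed under both — stop)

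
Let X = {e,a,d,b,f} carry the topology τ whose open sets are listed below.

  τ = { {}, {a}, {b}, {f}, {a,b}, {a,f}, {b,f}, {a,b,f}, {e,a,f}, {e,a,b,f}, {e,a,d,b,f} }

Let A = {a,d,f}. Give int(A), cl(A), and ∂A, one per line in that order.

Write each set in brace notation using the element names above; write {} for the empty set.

interior: largest open inside A is {a,f} (from {}, {f}, {a}, {a,f})
cl via duality: int({e,b}) = {b}, so X∖{b} = {e,a,d,f}
cl∖int = {e,d}

int(A) = {a,f}
cl(A)  = {e,a,d,f}
∂A     = {e,d}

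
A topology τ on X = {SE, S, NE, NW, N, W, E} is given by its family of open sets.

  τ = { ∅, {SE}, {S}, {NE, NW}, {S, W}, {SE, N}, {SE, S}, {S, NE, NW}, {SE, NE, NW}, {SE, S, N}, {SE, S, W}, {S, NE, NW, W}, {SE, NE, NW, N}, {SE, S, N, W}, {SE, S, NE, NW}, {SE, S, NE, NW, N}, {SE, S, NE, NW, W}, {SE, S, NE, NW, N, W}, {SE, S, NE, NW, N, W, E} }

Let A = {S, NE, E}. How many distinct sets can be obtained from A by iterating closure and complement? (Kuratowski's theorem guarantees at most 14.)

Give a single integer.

X∖A={SE, NW, N, W}, int(X∖A)={SE, N}, hence cl(A)={S, NE, NW, W, E}
Orbit (k=closure, c=complement):
  1. A     = {S, NE, E}
  2. kA    = {S, NE, NW, W, E}
  3. cA    = {SE, NW, N, W}
  4. ckA   = {SE, N}
  5. kcA   = {SE, NE, NW, N, W, E}
  6. kckA  = {SE, N, E}
  7. ckcA  = {S}
  8. ckckA = {S, NE, NW, W}
  9. kckcA = {S, W, E}
  10. ckckcA = {SE, NE, NW, N}
  11. kckckcA = {SE, NE, NW, N, E}
  12. ckckckcA = {S, W}
(closed under both — stop)

12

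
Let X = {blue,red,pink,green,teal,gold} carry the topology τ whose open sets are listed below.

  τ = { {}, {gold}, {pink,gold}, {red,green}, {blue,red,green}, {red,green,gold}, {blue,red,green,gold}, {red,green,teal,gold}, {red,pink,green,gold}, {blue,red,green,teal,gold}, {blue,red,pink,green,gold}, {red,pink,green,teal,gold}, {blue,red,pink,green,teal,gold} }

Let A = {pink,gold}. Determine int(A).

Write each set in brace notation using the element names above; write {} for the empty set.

{pink,gold}

opens ⊆ A: {}, {gold}, {pink,gold}; union → int = {pink,gold}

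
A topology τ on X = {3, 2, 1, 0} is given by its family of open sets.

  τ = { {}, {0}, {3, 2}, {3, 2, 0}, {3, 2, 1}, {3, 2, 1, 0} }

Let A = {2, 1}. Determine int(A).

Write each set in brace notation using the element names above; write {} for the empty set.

U open, U⊆A: {}. int(A) = ⋃ = {}

{}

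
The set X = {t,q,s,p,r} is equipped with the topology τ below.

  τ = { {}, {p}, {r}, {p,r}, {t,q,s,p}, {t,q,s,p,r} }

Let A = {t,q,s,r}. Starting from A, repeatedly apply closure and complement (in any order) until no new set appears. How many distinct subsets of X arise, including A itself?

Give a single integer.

4

closure: X∖int(X∖A) = X∖{p} = {t,q,s,r}
Let k=closure and c=complement:
  1. A     = {t,q,s,r}
  2. cA    = {p}
  3. kcA   = {t,q,s,p}
  4. ckcA  = {r}
— saturated at 4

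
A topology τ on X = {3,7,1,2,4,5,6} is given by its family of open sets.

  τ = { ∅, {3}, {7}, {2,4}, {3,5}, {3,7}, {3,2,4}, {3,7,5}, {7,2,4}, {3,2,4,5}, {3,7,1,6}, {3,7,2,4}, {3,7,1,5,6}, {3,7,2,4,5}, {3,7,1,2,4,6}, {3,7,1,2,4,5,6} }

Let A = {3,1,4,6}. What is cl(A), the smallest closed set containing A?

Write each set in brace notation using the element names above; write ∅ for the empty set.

{3,1,2,4,5,6}

closure: X∖int(X∖A) = X∖{7} = {3,1,2,4,5,6}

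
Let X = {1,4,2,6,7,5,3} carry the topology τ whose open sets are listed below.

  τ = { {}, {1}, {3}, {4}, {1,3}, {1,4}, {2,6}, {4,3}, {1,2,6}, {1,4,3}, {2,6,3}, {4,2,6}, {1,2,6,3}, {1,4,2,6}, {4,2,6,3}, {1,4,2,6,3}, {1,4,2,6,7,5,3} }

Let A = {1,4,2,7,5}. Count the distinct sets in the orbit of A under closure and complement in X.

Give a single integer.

X∖A={6,3}, int(X∖A)={3}, hence cl(A)={1,4,2,6,7,5}
Orbit (k=closure, c=complement):
  1. A     = {1,4,2,7,5}
  2. kA    = {1,4,2,6,7,5}
  3. cA    = {6,3}
  4. ckA   = {3}
  5. kcA   = {2,6,7,5,3}
  6. kckA  = {7,5,3}
  7. ckcA  = {1,4}
  8. ckckA = {1,4,2,6}
  9. kckcA = {1,4,7,5}
  10. ckckcA = {2,6,3}
(closed under both — stop)

10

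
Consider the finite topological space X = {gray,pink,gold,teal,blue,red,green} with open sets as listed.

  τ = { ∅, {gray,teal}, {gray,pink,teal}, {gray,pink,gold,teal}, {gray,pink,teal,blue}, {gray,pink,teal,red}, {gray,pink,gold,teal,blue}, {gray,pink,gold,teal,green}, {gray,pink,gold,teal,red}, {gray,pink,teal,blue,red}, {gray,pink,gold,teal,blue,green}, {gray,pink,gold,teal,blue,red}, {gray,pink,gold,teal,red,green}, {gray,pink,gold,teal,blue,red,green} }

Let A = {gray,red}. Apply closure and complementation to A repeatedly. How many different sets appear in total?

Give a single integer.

4

complement {pink,gold,teal,blue,green}; its interior ∅; cl(A) = X∖∅ = {gray,pink,gold,teal,blue,red,green}
With k = closure, c = complement:
  1. A     = {gray,red}
  2. kA    = {gray,pink,gold,teal,blue,red,green}
  3. cA    = {pink,gold,teal,blue,green}
  4. ckA   = ∅
k, c of each give nothing new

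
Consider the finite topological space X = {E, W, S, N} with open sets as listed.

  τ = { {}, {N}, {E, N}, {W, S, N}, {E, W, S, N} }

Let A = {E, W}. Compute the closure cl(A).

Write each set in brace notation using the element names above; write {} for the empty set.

cl via duality: int({S, N}) = {N}, so X∖{N} = {E, W, S}

{E, W, S}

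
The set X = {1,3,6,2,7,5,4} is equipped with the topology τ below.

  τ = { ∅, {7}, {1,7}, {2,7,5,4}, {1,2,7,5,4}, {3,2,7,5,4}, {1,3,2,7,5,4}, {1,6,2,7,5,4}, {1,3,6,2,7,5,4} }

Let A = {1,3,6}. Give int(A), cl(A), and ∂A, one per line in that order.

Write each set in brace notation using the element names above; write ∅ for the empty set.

interior: largest open inside A is ∅ (from ∅)
cl via duality: int({2,7,5,4}) = {2,7,5,4}, so X∖{2,7,5,4} = {1,3,6}
cl∖int = {1,3,6}

int(A) = ∅
cl(A)  = {1,3,6}
∂A     = {1,3,6}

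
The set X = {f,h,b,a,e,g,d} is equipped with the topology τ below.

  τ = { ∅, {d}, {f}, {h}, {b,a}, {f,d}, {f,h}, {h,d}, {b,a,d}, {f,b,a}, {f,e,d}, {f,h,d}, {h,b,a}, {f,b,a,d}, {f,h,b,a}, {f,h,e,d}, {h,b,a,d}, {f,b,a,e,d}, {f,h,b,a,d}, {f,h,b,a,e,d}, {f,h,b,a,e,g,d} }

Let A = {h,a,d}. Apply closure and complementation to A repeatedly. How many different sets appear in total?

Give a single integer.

cl via duality: int({f,b,e,g}) = {f}, so X∖{f} = {h,b,a,e,g,d}
Write k for closure, c for complement:
  1. A     = {h,a,d}
  2. kA    = {h,b,a,e,g,d}
  3. cA    = {f,b,e,g}
  4. ckA   = {f}
  5. kcA   = {f,b,a,e,g}
  6. kckA  = {f,e,g}
  7. ckcA  = {h,d}
  8. ckckA = {h,b,a,d}
  9. kckcA = {h,e,g,d}
  10. ckckcA = {f,b,a}
applying k or c yields no new set

10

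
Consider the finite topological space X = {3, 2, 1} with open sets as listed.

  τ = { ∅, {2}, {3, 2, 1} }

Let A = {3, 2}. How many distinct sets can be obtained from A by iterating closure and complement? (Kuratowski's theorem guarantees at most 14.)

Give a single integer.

complement {1}; its interior ∅; cl(A) = X∖∅ = {3, 2, 1}
With k = closure, c = complement:
  1. A     = {3, 2}
  2. kA    = {3, 2, 1}
  3. cA    = {1}
  4. ckA   = ∅
  5. kcA   = {3, 1}
  6. ckcA  = {2}
k, c of each give nothing new

6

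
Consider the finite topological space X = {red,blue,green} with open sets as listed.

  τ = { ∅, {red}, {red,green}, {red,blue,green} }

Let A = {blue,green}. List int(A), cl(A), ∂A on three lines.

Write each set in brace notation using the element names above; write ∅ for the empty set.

open subsets of A: ∅; so int(A) = ∅
closure: X∖int(X∖A) = X∖{red} = {blue,green}
∂A = {blue,green} minus ∅ = {blue,green}

int(A) = ∅
cl(A)  = {blue,green}
∂A     = {blue,green}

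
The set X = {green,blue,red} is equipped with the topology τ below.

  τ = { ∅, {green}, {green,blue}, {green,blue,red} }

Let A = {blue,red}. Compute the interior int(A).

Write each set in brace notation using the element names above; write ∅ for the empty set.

∅

interior: largest open inside A is ∅ (from ∅)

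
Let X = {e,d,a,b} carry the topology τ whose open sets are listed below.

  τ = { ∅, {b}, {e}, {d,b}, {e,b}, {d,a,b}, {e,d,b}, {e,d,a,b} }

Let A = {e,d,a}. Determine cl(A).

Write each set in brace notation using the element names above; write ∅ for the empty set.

complement {b}; its interior {b}; cl(A) = X∖{b} = {e,d,a}

{e,d,a}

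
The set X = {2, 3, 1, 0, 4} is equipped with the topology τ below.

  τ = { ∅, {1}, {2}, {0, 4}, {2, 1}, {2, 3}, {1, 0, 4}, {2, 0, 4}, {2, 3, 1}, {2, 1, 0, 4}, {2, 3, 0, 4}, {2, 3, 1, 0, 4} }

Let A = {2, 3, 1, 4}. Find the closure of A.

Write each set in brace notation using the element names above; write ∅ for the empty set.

{2, 3, 1, 0, 4}

closure: X∖int(X∖A) = X∖∅ = {2, 3, 1, 0, 4}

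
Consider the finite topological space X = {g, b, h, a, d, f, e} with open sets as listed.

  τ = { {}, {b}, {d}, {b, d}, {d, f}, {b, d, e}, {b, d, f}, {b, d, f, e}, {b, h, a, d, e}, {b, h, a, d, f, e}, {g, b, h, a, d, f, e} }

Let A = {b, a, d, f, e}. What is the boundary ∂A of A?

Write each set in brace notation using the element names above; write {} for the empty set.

U open, U⊆A: {}, {b}, {d}, {d, f}, {b, d}, {b, d, f}, {b, d, e}, {b, d, f, e}. int(A) = ⋃ = {b, d, f, e}
X∖A={g, h}, int(X∖A)={}, hence cl(A)={g, b, h, a, d, f, e}
∂A: remove int from cl → {g, h, a}

{g, h, a}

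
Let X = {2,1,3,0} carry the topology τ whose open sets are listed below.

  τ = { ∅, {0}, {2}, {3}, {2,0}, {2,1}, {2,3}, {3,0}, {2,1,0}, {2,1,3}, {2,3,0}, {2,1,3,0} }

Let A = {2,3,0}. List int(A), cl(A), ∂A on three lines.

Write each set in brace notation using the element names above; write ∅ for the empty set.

int(A) = {2,3,0}
cl(A)  = {2,1,3,0}
∂A     = {1}

interior: largest open inside A is {2,3,0} (from ∅, {0}, {2}, {3}, {3,0}, {2,0}, {2,3}, {2,3,0})
cl via duality: int({1}) = ∅, so X∖∅ = {2,1,3,0}
cl∖int = {1}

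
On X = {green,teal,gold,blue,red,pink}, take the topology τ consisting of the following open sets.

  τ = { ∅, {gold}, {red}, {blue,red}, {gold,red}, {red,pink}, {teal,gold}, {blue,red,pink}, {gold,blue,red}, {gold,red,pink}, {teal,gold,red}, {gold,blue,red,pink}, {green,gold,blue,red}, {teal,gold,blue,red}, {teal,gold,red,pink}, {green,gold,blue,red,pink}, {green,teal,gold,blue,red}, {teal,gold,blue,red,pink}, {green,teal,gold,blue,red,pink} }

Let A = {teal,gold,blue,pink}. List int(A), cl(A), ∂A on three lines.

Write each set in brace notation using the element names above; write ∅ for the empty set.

opens ⊆ A: ∅, {gold}, {teal,gold}; union → int = {teal,gold}
complement {green,red}; its interior {red}; cl(A) = X∖{red} = {green,teal,gold,blue,pink}
boundary = {green,teal,gold,blue,pink} ∖ {teal,gold} = {green,blue,pink}

int(A) = {teal,gold}
cl(A)  = {green,teal,gold,blue,pink}
∂A     = {green,blue,pink}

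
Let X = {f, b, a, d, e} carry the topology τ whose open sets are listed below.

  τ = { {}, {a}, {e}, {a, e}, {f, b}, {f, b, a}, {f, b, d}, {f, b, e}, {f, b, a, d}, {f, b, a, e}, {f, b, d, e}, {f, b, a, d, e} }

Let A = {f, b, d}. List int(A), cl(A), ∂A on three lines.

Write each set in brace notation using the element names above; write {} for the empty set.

int(A) = {f, b, d}
cl(A)  = {f, b, d}
∂A     = {}

interior: largest open inside A is {f, b, d} (from {}, {f, b}, {f, b, d})
cl via duality: int({a, e}) = {a, e}, so X∖{a, e} = {f, b, d}
cl∖int = {}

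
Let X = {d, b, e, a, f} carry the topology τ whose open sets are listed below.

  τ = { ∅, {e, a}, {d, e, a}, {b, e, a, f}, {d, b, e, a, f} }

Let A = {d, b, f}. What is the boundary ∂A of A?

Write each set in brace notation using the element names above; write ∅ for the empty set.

opens ⊆ A: ∅; union → int = ∅
complement {e, a}; its interior {e, a}; cl(A) = X∖{e, a} = {d, b, f}
boundary = {d, b, f} ∖ ∅ = {d, b, f}

{d, b, f}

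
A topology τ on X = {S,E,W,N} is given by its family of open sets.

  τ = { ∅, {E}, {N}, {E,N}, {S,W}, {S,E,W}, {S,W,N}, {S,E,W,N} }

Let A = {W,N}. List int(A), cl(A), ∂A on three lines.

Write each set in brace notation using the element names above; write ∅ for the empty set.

U open, U⊆A: ∅, {N}. int(A) = ⋃ = {N}
X∖A={S,E}, int(X∖A)={E}, hence cl(A)={S,W,N}
∂A: remove int from cl → {S,W}

int(A) = {N}
cl(A)  = {S,W,N}
∂A     = {S,W}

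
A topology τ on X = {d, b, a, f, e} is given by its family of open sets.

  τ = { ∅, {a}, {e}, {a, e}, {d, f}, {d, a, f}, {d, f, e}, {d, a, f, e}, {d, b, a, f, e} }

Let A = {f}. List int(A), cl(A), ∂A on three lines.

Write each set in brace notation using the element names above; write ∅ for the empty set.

open subsets of A: ∅; so int(A) = ∅
closure: X∖int(X∖A) = X∖{a, e} = {d, b, f}
∂A = {d, b, f} minus ∅ = {d, b, f}

int(A) = ∅
cl(A)  = {d, b, f}
∂A     = {d, b, f}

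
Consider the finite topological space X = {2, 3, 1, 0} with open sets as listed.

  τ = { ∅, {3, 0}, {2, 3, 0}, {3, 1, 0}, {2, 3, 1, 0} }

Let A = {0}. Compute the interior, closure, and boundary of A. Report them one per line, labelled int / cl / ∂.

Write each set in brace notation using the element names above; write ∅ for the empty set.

interior: largest open inside A is ∅ (from ∅)
cl via duality: int({2, 3, 1}) = ∅, so X∖∅ = {2, 3, 1, 0}
cl∖int = {2, 3, 1, 0}

int(A) = ∅
cl(A)  = {2, 3, 1, 0}
∂A     = {2, 3, 1, 0}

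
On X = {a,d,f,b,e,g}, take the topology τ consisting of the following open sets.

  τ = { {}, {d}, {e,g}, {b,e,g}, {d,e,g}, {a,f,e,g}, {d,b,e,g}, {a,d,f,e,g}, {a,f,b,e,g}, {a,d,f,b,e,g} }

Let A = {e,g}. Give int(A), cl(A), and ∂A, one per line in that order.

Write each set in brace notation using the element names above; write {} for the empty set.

int(A) = {e,g}
cl(A)  = {a,f,b,e,g}
∂A     = {a,f,b}

open subsets of A: {}, {e,g}; so int(A) = {e,g}
closure: X∖int(X∖A) = X∖{d} = {a,f,b,e,g}
∂A = {a,f,b,e,g} minus {e,g} = {a,f,b}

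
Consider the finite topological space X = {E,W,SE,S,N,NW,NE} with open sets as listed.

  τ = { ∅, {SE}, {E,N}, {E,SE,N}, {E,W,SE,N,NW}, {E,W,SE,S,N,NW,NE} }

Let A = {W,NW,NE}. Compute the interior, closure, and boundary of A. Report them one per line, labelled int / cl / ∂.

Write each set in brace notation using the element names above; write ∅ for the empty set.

int(A) = ∅
cl(A)  = {W,S,NW,NE}
∂A     = {W,S,NW,NE}

U open, U⊆A: ∅. int(A) = ⋃ = ∅
X∖A={E,SE,S,N}, int(X∖A)={E,SE,N}, hence cl(A)={W,S,NW,NE}
∂A: remove int from cl → {W,S,NW,NE}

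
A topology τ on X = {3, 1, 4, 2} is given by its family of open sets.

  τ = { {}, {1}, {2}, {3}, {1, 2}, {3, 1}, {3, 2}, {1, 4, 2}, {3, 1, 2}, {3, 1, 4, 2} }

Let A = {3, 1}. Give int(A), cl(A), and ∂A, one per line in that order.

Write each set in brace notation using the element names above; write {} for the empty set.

int(A) = {3, 1}
cl(A)  = {3, 1, 4}
∂A     = {4}

opens ⊆ A: {}, {3}, {1}, {3, 1}; union → int = {3, 1}
complement {4, 2}; its interior {2}; cl(A) = X∖{2} = {3, 1, 4}
boundary = {3, 1, 4} ∖ {3, 1} = {4}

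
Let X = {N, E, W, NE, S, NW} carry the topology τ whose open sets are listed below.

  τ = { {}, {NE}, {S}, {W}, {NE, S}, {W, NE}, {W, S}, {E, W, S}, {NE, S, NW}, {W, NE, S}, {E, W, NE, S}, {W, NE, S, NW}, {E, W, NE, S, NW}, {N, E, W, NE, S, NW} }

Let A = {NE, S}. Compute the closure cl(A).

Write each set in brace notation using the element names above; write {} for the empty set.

{N, E, NE, S, NW}

complement {N, E, W, NW}; its interior {W}; cl(A) = X∖{W} = {N, E, NE, S, NW}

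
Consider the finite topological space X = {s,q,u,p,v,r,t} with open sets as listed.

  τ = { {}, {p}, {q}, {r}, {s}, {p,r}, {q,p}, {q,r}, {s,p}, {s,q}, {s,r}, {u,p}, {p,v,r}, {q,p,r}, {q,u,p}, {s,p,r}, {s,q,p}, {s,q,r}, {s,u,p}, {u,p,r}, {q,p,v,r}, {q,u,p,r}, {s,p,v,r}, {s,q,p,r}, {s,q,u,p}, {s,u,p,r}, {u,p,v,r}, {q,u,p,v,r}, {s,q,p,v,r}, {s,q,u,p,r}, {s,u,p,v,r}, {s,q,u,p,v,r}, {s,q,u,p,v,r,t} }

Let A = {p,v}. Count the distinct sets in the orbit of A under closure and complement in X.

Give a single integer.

8

cl via duality: int({s,q,u,r,t}) = {s,q,r}, so X∖{s,q,r} = {u,p,v,t}
Write k for closure, c for complement:
  1. A     = {p,v}
  2. kA    = {u,p,v,t}
  3. cA    = {s,q,u,r,t}
  4. ckA   = {s,q,r}
  5. kcA   = {s,q,u,v,r,t}
  6. kckA  = {s,q,v,r,t}
  7. ckcA  = {p}
  8. ckckA = {u,p}
applying k or c yields no new set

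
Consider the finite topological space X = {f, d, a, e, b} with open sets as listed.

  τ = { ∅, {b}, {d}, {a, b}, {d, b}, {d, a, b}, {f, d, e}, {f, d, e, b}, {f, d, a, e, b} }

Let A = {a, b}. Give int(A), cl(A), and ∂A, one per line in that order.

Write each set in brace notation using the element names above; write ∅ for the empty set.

int(A) = {a, b}
cl(A)  = {a, b}
∂A     = ∅

open subsets of A: ∅, {b}, {a, b}; so int(A) = {a, b}
closure: X∖int(X∖A) = X∖{f, d, e} = {a, b}
∂A = {a, b} minus {a, b} = ∅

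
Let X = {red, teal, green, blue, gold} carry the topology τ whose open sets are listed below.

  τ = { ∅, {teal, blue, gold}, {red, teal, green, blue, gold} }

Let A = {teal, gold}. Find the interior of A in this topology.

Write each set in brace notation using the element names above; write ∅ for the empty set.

∅

opens ⊆ A: ∅; union → int = ∅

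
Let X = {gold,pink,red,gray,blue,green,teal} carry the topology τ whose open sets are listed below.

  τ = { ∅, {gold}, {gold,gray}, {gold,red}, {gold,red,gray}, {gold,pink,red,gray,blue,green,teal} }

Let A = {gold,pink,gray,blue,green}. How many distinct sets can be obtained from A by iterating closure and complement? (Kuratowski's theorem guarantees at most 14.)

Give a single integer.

cl via duality: int({red,teal}) = ∅, so X∖∅ = {gold,pink,red,gray,blue,green,teal}
Write k for closure, c for complement:
  1. A     = {gold,pink,gray,blue,green}
  2. kA    = {gold,pink,red,gray,blue,green,teal}
  3. cA    = {red,teal}
  4. ckA   = ∅
  5. kcA   = {pink,red,blue,green,teal}
  6. ckcA  = {gold,gray}
applying k or c yields no new set

6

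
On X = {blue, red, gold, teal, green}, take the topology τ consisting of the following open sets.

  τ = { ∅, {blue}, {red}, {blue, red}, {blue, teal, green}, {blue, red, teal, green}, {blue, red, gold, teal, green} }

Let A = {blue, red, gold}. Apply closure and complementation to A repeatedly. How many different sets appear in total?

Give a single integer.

complement {teal, green}; its interior ∅; cl(A) = X∖∅ = {blue, red, gold, teal, green}
With k = closure, c = complement:
  1. A     = {blue, red, gold}
  2. kA    = {blue, red, gold, teal, green}
  3. cA    = {teal, green}
  4. ckA   = ∅
  5. kcA   = {gold, teal, green}
  6. ckcA  = {blue, red}
k, c of each give nothing new

6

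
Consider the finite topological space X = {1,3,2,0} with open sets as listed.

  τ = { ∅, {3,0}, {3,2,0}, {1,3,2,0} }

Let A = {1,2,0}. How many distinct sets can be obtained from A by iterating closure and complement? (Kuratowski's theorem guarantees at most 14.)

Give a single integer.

4

X∖A={3}, int(X∖A)=∅, hence cl(A)={1,3,2,0}
Orbit (k=closure, c=complement):
  1. A     = {1,2,0}
  2. kA    = {1,3,2,0}
  3. cA    = {3}
  4. ckA   = ∅
(closed under both — stop)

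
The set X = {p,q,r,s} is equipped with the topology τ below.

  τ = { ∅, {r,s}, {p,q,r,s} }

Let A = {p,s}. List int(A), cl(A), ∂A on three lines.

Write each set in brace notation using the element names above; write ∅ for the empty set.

int(A) = ∅
cl(A)  = {p,q,r,s}
∂A     = {p,q,r,s}

U open, U⊆A: ∅. int(A) = ⋃ = ∅
X∖A={q,r}, int(X∖A)=∅, hence cl(A)={p,q,r,s}
∂A: remove int from cl → {p,q,r,s}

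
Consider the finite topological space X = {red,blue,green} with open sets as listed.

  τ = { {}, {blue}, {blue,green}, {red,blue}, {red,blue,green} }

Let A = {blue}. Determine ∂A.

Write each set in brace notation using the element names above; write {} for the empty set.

{red,green}

open subsets of A: {}, {blue}; so int(A) = {blue}
closure: X∖int(X∖A) = X∖{} = {red,blue,green}
∂A = {red,blue,green} minus {blue} = {red,green}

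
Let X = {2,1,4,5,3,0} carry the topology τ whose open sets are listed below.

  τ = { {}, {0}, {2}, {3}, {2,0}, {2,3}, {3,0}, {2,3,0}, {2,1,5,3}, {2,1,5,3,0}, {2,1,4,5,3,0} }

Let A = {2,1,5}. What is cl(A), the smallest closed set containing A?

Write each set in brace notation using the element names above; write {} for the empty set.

complement {4,3,0}; its interior {3,0}; cl(A) = X∖{3,0} = {2,1,4,5}

{2,1,4,5}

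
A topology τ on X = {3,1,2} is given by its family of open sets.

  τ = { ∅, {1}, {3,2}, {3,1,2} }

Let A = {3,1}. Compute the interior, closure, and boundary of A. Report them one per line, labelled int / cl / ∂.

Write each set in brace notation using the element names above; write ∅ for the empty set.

U open, U⊆A: ∅, {1}. int(A) = ⋃ = {1}
X∖A={2}, int(X∖A)=∅, hence cl(A)={3,1,2}
∂A: remove int from cl → {3,2}

int(A) = {1}
cl(A)  = {3,1,2}
∂A     = {3,2}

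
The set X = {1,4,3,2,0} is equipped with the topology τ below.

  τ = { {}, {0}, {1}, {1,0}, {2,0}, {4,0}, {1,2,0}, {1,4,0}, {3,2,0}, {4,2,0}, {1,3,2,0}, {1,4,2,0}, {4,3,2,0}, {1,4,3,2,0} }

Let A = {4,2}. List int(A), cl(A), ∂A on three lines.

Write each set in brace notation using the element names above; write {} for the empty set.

int(A) = {}
cl(A)  = {4,3,2}
∂A     = {4,3,2}

opens ⊆ A: {}; union → int = {}
complement {1,3,0}; its interior {1,0}; cl(A) = X∖{1,0} = {4,3,2}
boundary = {4,3,2} ∖ {} = {4,3,2}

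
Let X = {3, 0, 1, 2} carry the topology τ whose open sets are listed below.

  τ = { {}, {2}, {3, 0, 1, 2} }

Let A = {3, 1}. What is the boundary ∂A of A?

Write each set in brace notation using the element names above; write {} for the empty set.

{3, 0, 1}

open subsets of A: {}; so int(A) = {}
closure: X∖int(X∖A) = X∖{2} = {3, 0, 1}
∂A = {3, 0, 1} minus {} = {3, 0, 1}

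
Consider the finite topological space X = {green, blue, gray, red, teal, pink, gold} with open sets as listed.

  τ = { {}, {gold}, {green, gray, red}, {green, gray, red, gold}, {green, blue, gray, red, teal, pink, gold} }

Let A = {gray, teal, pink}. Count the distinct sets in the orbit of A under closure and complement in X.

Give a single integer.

8

X∖A={green, blue, red, gold}, int(X∖A)={gold}, hence cl(A)={green, blue, gray, red, teal, pink}
Orbit (k=closure, c=complement):
  1. A     = {gray, teal, pink}
  2. kA    = {green, blue, gray, red, teal, pink}
  3. cA    = {green, blue, red, gold}
  4. ckA   = {gold}
  5. kcA   = {green, blue, gray, red, teal, pink, gold}
  6. kckA  = {blue, teal, pink, gold}
  7. ckcA  = {}
  8. ckckA = {green, gray, red}
(closed under both — stop)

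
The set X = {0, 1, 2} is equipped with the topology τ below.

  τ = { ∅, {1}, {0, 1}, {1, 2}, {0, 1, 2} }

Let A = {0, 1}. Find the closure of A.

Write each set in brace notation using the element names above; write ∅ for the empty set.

{0, 1, 2}

cl via duality: int({2}) = ∅, so X∖∅ = {0, 1, 2}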